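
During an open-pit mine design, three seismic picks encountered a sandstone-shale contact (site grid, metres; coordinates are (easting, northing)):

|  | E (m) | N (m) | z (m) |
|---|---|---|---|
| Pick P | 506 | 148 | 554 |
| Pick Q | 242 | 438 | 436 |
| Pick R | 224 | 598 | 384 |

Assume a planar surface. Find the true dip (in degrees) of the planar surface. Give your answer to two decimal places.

Two edge vectors: Pick P→Pick Q = (-264, 290, -118), Pick P→Pick R = (-282, 450, -170).
Normal n = (Pick P→Pick Q) × (Pick P→Pick R) = (3800, -11604, -37020).
So ∂z/∂E = −n_x/n_z = 0.10265 and ∂z/∂N = −n_y/n_z = −0.31345.
Gradient magnitude |∇z| = √(a² + b²) = √(0.01054 + 0.09825) = 0.32983.
True dip = arctan(0.32983) = 18.25°, dipping toward NNW (azimuth ≈ 342°).

18.25°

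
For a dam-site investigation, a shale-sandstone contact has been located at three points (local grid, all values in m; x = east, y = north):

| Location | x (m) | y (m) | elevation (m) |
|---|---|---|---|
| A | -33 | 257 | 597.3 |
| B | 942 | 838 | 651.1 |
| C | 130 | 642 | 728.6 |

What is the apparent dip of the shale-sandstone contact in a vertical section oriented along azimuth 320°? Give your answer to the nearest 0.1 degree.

Two edge vectors: A→B = (975, 581, 53.8), A→C = (163, 385, 131.3).
Normal n = (A→B) × (A→C) = (55572.3, -119248.1, 280672).
So ∂z/∂x = −n_x/n_z = −0.19800 and ∂z/∂y = −n_y/n_z = 0.42487.
Unit vector along 320° is (sin 320°, cos 320°) = (-0.6428, 0.7660).
Slope in that direction = a·(-0.6428) + b·(0.7660) = 0.45274.
Apparent dip = arctan|0.45274| = 24.4° (true dip is 25.1°, so apparent ≤ true as expected).

24.4°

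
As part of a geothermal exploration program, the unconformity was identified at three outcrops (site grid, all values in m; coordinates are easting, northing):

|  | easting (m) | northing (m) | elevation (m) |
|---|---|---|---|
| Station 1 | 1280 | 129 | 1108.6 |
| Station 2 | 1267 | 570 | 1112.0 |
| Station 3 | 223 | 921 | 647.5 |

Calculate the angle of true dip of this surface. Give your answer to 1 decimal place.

24.3°

Two edge vectors: Station 1→Station 2 = (-13, 441, 3.4), Station 1→Station 3 = (-1057, 792, -461.1).
Normal n = (Station 1→Station 2) × (Station 1→Station 3) = (-206037.9, -9588.1, 455841).
So ∂z/∂easting = −n_x/n_z = 0.45200 and ∂z/∂northing = −n_y/n_z = 0.02103.
Gradient magnitude |∇z| = √(a² + b²) = √(0.20430 + 0.00044) = 0.45248.
True dip = arctan(0.45248) = 24.3°, dipping toward W (azimuth ≈ 267°).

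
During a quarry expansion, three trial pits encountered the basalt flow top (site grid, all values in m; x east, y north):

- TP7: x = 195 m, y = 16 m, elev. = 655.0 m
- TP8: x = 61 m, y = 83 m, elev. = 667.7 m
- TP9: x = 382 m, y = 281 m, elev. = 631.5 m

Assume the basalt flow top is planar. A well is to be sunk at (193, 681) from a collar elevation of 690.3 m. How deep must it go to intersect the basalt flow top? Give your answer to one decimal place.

Let the plane be z = a·x + b·y + c.
TP8−TP7: −134a + 67b = 12.7;  TP9−TP7: 187a + 265b = −23.5.
Solving gives a = −0.10283, b = −0.01611.
Then c = 655 − a·195 − b·16 = 675.31.
At (193, 681): z_contact = −19.85 − 10.97 + 675.31 = 644.49 m.
Depth below ground = 690.3 − 644.49 = 45.8 m.

45.8 m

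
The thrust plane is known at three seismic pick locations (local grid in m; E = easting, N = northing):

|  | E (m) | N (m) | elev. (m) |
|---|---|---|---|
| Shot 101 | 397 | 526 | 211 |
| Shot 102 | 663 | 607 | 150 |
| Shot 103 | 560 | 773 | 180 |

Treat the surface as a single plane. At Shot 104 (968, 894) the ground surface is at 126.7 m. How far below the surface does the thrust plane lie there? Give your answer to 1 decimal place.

40.4 m

Two edge vectors: Shot 101→Shot 102 = (266, 81, -61), Shot 101→Shot 103 = (163, 247, -31).
Normal n = (Shot 101→Shot 102) × (Shot 101→Shot 103) = (12556, -1697, 52499).
So ∂z/∂E = −n_x/n_z = −0.23917 and ∂z/∂N = −n_y/n_z = 0.03232.
Intercept c from Shot 101: 211 + 94.95 − 17.00 = 288.95.
At (968, 894): z_contact = −231.51 + 28.90 + 288.95 = 86.33 m.
Depth below ground = 126.7 − 86.33 = 40.4 m.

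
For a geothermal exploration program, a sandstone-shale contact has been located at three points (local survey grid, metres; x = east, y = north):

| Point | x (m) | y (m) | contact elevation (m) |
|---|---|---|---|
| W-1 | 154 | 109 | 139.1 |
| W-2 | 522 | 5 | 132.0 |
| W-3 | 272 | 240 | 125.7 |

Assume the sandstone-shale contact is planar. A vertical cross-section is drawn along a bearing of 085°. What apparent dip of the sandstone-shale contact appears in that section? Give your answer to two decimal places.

2.53°

Two edge vectors: W-1→W-2 = (368, -104, -7.1), W-1→W-3 = (118, 131, -13.4).
Normal n = (W-1→W-2) × (W-1→W-3) = (2323.7, 4093.4, 60480).
So ∂z/∂x = −n_x/n_z = −0.03842 and ∂z/∂y = −n_y/n_z = −0.06768.
Unit vector along 085° is (sin 85°, cos 85°) = (0.9962, 0.0872).
Slope in that direction = a·(0.9962) + b·(0.0872) = −0.04417.
Apparent dip = arctan|0.04417| = 2.53° (true dip is 4.5°, so apparent ≤ true as expected).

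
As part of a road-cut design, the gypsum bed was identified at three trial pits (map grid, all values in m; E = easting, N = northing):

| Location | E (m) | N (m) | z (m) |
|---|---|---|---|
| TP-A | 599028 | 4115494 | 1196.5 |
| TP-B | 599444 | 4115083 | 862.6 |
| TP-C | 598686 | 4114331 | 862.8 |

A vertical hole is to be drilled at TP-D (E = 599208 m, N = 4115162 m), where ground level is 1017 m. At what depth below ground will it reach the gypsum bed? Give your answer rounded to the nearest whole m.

27 m

Let the plane be z = a·E + b·N + c.
TP-B−TP-A: 416a − 411b = −333.9;  TP-C−TP-A: −342a − 1163b = −333.7.
Solving gives a = −0.40228550, b = 0.40522927.
Then c = 1196.5 − a·599028 − b·4115494 = −1425541.85.
At (599208, 4115162): z_contact = −241052.7 + 1667584.1 − 1425541.85 = 989.6 m.
Depth below ground = 1017 − 989.6 = 27 m.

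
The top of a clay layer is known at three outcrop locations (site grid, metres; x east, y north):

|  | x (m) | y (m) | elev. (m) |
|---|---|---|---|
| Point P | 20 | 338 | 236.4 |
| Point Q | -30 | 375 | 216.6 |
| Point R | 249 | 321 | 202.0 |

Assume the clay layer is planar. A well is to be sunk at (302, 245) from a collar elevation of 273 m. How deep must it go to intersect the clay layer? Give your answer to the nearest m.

20 m

Two edge vectors: Point P→Point Q = (-50, 37, -19.8), Point P→Point R = (229, -17, -34.4).
Normal n = (Point P→Point Q) × (Point P→Point R) = (-1609.4, -6254.2, -7623).
So ∂z/∂x = −n_x/n_z = −0.21112 and ∂z/∂y = −n_y/n_z = −0.82044.
Intercept c from Point P: 236.4 + 4.22 + 277.31 = 517.93.
At (302, 245): z_contact = −63.8 − 201.0 + 517.93 = 253.2 m.
Depth below ground = 273 − 253.2 = 20 m.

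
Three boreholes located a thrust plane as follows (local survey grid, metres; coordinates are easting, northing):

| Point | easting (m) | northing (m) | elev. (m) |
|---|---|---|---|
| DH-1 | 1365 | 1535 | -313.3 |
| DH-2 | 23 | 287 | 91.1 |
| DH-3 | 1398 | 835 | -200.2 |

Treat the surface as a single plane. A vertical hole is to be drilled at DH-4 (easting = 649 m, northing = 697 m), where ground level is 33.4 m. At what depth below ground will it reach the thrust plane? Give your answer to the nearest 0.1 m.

Let the plane be z = a·easting + b·northing + c.
DH-2−DH-1: −1342a − 1248b = 404.4;  DH-3−DH-1: 33a − 700b = 113.1.
Solving gives a = −0.144742, b = −0.168395.
Then c = -313.3 − a·1365 − b·1535 = 142.76.
At (649, 697): z_contact = −93.94 − 117.37 + 142.76 = -68.55 m.
Depth below ground = 33.4 − (-68.55) = 102.0 m.

102.0 m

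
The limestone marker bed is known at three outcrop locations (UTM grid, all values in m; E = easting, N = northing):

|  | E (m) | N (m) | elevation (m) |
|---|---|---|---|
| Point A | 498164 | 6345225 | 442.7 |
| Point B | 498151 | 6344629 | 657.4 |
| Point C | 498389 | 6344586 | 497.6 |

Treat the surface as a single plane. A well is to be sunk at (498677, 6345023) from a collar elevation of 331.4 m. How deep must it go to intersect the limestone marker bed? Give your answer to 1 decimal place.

195.5 m

Two edge vectors: Point A→Point B = (-13, -596, 214.7), Point A→Point C = (225, -639, 54.9).
Normal n = (Point A→Point B) × (Point A→Point C) = (104472.9, 49021.2, 142407).
So ∂z/∂E = −n_x/n_z = −0.733621943 and ∂z/∂N = −n_y/n_z = −0.344233078.
Intercept c from Point A: 442.7 + 365464.04 + 2184236.34 = 2550143.08.
At (498677, 6345023): z_contact = −365840.39 − 2184166.80 + 2550143.08 = 135.89 m.
Depth below ground = 331.4 − 135.89 = 195.5 m.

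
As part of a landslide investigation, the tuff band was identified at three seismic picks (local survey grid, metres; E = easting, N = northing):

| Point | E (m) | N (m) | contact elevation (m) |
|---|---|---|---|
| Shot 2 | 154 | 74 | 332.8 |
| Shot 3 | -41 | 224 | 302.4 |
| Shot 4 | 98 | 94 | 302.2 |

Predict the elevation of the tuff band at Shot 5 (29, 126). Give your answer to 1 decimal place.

Two edge vectors: Shot 2→Shot 3 = (-195, 150, -30.4), Shot 2→Shot 4 = (-56, 20, -30.6).
Normal n = (Shot 2→Shot 3) × (Shot 2→Shot 4) = (-3982, -4264.6, 4500).
So ∂z/∂E = −n_x/n_z = 0.88489 and ∂z/∂N = −n_y/n_z = 0.94769.
Intercept c from Shot 2: 332.8 − 136.27 − 70.13 = 126.40.
At (29, 126): z = 25.7 + 119.4 + 126.40 = 271.5 m.

271.5 m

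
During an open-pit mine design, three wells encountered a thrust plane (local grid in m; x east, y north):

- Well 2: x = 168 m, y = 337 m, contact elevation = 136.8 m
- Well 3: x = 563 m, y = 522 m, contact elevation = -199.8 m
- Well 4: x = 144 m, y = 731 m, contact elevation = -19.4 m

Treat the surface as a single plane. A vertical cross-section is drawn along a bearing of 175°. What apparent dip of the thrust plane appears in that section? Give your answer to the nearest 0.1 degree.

Let the plane be z = a·x + b·y + c.
Well 3−Well 2: 395a + 185b = −336.6;  Well 4−Well 2: −24a + 394b = −156.2.
Solving gives a = −0.64799, b = −0.43592.
Unit vector along 175° is (sin 175°, cos 175°) = (0.0872, -0.9962).
Slope in that direction = a·(0.0872) + b·(-0.9962) = 0.37778.
Apparent dip = arctan|0.37778| = 20.7° (true dip is 38.0°, so apparent ≤ true as expected).

20.7°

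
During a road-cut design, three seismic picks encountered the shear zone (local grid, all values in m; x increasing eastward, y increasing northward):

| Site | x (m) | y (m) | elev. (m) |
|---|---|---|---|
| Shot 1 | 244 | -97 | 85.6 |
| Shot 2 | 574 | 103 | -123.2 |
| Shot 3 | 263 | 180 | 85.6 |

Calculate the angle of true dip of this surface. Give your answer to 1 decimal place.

33.5°

Two edge vectors: Shot 1→Shot 2 = (330, 200, -208.8), Shot 1→Shot 3 = (19, 277, 0).
Normal n = (Shot 1→Shot 2) × (Shot 1→Shot 3) = (57837.6, -3967.2, 87610).
So ∂z/∂x = −n_x/n_z = −0.66017 and ∂z/∂y = −n_y/n_z = 0.04528.
Gradient magnitude |∇z| = √(a² + b²) = √(0.43583 + 0.00205) = 0.66172.
True dip = arctan(0.66172) = 33.5°, dipping toward E (azimuth ≈ 094°).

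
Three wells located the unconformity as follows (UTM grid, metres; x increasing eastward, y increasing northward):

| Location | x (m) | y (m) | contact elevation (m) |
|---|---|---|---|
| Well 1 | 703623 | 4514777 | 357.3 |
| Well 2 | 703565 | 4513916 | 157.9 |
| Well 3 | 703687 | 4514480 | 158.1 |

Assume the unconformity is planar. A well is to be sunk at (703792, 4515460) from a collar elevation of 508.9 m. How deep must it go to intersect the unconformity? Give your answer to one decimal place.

Let the plane be z = a·x + b·y + c.
Well 2−Well 1: −58a − 861b = −199.4;  Well 3−Well 1: 64a − 297b = −199.2.
Solving gives a = −1.552459560, b = 0.336170330.
Then c = 357.3 − a·703623 − b·4514777 = −425030.52.
At (703792, 4515460): z_contact = −1092608.62 + 1517963.68 − 425030.52 = 324.54 m.
Depth below ground = 508.9 − 324.54 = 184.4 m.

184.4 m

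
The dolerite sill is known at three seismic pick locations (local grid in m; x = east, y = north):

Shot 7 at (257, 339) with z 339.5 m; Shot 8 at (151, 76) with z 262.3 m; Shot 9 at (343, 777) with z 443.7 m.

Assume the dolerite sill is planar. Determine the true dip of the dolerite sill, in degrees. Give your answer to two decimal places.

Two edge vectors: Shot 7→Shot 8 = (-106, -263, -77.2), Shot 7→Shot 9 = (86, 438, 104.2).
Normal n = (Shot 7→Shot 8) × (Shot 7→Shot 9) = (6409, 4406, -23810).
So ∂z/∂x = −n_x/n_z = 0.26917 and ∂z/∂y = −n_y/n_z = 0.18505.
Gradient magnitude |∇z| = √(a² + b²) = √(0.07245 + 0.03424) = 0.32664.
True dip = arctan(0.32664) = 18.09°, dipping toward SW (azimuth ≈ 235°).

18.09°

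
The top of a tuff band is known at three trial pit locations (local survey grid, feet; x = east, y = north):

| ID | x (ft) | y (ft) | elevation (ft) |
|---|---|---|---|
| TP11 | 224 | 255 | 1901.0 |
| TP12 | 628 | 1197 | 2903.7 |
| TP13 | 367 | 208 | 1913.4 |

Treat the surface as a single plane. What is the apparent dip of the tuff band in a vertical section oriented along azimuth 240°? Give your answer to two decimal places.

Let the plane be z = a·x + b·y + c.
TP12−TP11: 404a + 942b = 1002.7;  TP13−TP11: 143a − 47b = 12.4.
Solving gives a = 0.38263, b = 0.90034.
Unit vector along 240° is (sin 240°, cos 240°) = (-0.8660, -0.5000).
Slope in that direction = a·(-0.8660) + b·(-0.5000) = −0.78153.
Apparent dip = arctan|0.78153| = 38.01° (true dip is 44.4°, so apparent ≤ true as expected).

38.01°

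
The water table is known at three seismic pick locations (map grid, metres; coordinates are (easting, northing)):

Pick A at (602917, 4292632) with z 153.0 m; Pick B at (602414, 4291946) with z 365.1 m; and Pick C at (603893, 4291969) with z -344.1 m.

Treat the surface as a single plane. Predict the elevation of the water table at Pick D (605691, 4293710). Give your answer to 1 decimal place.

-1132.8 m

Let the plane be z = a·E + b·N + c.
Pick B−Pick A: −503a − 686b = 212.1;  Pick C−Pick A: 976a − 663b = −497.1.
Solving gives a = −0.480180354, b = 0.042901922.
Then c = 153 − a·602917 − b·4292632 = 105499.74.
At (605691, 4293710): z = −290840.9 + 184208.4 + 105499.74 = -1132.8 m.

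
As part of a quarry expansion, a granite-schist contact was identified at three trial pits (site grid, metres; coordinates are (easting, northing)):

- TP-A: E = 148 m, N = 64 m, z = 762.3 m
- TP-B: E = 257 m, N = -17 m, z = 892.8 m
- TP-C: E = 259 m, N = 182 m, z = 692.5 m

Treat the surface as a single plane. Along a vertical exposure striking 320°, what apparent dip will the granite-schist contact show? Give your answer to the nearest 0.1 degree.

Let the plane be z = a·E + b·N + c.
TP-B−TP-A: 109a − 81b = 130.5;  TP-C−TP-A: 111a + 118b = −69.8.
Solving gives a = 0.44594, b = −1.01101.
Unit vector along 320° is (sin 320°, cos 320°) = (-0.6428, 0.7660).
Slope in that direction = a·(-0.6428) + b·(0.7660) = −1.06113.
Apparent dip = arctan|1.06113| = 46.7° (true dip is 47.9°, so apparent ≤ true as expected).

46.7°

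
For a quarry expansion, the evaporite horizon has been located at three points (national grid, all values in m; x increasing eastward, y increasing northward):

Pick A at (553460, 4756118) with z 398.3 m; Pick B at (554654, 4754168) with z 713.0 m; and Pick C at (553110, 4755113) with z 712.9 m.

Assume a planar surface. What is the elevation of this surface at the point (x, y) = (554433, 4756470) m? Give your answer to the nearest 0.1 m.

Let the plane be z = a·x + b·y + c.
Pick B−Pick A: 1194a − 1950b = 314.7;  Pick C−Pick A: −350a − 1005b = 314.6.
Solving gives a = −0.157875823, b = −0.258053196.
Then c = 398.3 − a·553460 − b·4756118 = 1315107.70.
At (554433, 4756470): z = −87531.6 − 1227422.3 + 1315107.70 = 153.9 m.

153.9 m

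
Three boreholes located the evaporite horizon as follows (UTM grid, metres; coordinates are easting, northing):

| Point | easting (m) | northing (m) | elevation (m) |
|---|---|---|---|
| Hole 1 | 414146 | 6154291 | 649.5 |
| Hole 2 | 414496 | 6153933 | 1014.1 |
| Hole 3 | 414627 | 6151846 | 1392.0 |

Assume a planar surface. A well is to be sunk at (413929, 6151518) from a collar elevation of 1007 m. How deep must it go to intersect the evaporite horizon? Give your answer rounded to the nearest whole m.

213 m

Let the plane be z = a·easting + b·northing + c.
Hole 2−Hole 1: 350a − 358b = 364.6;  Hole 3−Hole 1: 481a − 2445b = 742.5.
Solving gives a = 0.91526614, b = −0.12362249.
Then c = 649.5 − a·414146 − b·6154291 = 382404.46.
At (413929, 6151518): z_contact = 378855.2 − 760466.0 + 382404.46 = 793.7 m.
Depth below ground = 1007 − 793.7 = 213 m.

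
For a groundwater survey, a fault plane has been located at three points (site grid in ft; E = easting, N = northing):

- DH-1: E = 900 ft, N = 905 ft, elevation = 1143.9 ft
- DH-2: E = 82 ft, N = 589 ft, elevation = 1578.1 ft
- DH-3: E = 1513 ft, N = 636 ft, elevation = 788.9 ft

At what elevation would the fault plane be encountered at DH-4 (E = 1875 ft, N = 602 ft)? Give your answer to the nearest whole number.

587 ft

Let the plane be z = a·E + b·N + c.
DH-2−DH-1: −818a − 316b = 434.2;  DH-3−DH-1: 613a − 269b = −355.
Solving gives a = −0.55343, b = 0.05855.
Then c = 1143.9 − a·900 − b·905 = 1588.99.
At (1875, 602): z = −1037.7 + 35.2 + 1588.99 = 586.6 ft.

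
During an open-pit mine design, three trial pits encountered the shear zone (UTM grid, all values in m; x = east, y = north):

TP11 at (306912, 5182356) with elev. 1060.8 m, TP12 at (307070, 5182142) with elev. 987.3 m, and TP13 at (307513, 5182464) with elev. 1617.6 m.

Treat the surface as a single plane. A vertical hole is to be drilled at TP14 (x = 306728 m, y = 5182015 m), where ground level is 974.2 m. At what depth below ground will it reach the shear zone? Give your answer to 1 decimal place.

Let the plane be z = a·x + b·y + c.
TP12−TP11: 158a − 214b = −73.5;  TP13−TP11: 601a + 108b = 556.8.
Solving gives a = 0.763445407, b = 0.907123244.
Then c = 1060.8 − a·306912 − b·5182356 = −4934285.35.
At (306728, 5182015): z_contact = 234170.08 + 4700726.26 − 4934285.35 = 611.00 m.
Depth below ground = 974.2 − 611.00 = 363.2 m.

363.2 m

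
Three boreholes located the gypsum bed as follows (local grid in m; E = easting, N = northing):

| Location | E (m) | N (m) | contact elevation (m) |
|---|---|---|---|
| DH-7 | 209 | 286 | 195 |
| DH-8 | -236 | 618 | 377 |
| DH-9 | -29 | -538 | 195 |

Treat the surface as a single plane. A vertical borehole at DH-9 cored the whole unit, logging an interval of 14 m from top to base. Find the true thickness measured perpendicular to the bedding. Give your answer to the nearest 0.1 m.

13.2 m

Two edge vectors: DH-7→DH-8 = (-445, 332, 182), DH-7→DH-9 = (-238, -824, 0).
Normal n = (DH-7→DH-8) × (DH-7→DH-9) = (149968, -43316, 445696).
So ∂z/∂E = −n_x/n_z = −0.33648 and ∂z/∂N = −n_y/n_z = 0.09719.
|∇z| = √(a²+b²) = 0.35023, so dip δ = arctan(0.35023) = 19.30°.
True thickness = vertical thickness × cos δ = 14 × cos 19.30° = 13.2 m.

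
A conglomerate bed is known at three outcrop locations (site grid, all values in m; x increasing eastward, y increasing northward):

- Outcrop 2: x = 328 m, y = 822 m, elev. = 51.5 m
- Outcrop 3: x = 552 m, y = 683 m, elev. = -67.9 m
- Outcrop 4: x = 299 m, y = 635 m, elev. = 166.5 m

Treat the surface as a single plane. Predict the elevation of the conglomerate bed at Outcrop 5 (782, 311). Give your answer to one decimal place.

-79.2 m

Two edge vectors: Outcrop 2→Outcrop 3 = (224, -139, -119.4), Outcrop 2→Outcrop 4 = (-29, -187, 115).
Normal n = (Outcrop 2→Outcrop 3) × (Outcrop 2→Outcrop 4) = (-38312.8, -22297.4, -45919).
So ∂z/∂x = −n_x/n_z = −0.83436 and ∂z/∂y = −n_y/n_z = −0.48558.
Intercept c from Outcrop 2: 51.5 + 273.67 + 399.15 = 724.32.
At (782, 311): z = −652.5 − 151.0 + 724.32 = -79.2 m.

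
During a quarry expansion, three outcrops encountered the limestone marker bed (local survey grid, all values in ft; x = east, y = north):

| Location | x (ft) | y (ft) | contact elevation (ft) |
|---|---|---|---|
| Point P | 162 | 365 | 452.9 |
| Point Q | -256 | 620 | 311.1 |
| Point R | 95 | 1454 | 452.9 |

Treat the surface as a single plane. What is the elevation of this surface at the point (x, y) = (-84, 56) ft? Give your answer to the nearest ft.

359 ft

Let the plane be z = a·x + b·y + c.
Point Q−Point P: −418a + 255b = −141.8;  Point R−Point P: −67a + 1089b = 0.
Solving gives a = 0.35246, b = 0.02169.
Then c = 452.9 − a·162 − b·365 = 387.89.
At (-84, 56): z = −29.6 + 1.2 + 387.89 = 359.5 ft.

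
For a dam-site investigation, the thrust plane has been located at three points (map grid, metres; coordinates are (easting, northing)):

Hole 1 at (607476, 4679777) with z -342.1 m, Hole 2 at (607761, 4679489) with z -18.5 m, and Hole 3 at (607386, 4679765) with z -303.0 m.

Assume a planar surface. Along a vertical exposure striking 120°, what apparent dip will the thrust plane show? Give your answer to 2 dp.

25.10°

Two edge vectors: Hole 1→Hole 2 = (285, -288, 323.6), Hole 1→Hole 3 = (-90, -12, 39.1).
Normal n = (Hole 1→Hole 2) × (Hole 1→Hole 3) = (-7377.6, -40267.5, -29340).
So ∂z/∂E = −n_x/n_z = −0.25145 and ∂z/∂N = −n_y/n_z = −1.37244.
Unit vector along 120° is (sin 120°, cos 120°) = (0.8660, -0.5000).
Slope in that direction = a·(0.8660) + b·(-0.5000) = 0.46846.
Apparent dip = arctan|0.46846| = 25.10° (true dip is 54.4°, so apparent ≤ true as expected).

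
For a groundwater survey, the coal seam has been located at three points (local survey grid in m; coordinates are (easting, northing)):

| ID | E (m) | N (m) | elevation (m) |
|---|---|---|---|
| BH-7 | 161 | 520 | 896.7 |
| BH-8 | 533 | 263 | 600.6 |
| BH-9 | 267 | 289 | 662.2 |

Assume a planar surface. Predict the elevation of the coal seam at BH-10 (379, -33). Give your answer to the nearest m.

340 m

Let the plane be z = a·E + b·N + c.
BH-8−BH-7: 372a − 257b = −296.1;  BH-9−BH-7: 106a − 231b = −234.5.
Solving gives a = −0.13857, b = 0.95157.
Then c = 896.7 − a·161 − b·520 = 424.20.
At (379, -33): z = −52.5 − 31.4 + 424.20 = 340.3 m.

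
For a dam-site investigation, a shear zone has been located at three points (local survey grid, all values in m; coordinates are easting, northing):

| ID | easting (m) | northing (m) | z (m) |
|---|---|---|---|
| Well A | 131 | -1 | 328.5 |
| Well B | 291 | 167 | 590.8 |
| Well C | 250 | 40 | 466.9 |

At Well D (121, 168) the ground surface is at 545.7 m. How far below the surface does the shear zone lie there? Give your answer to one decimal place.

112.4 m

Two edge vectors: Well A→Well B = (160, 168, 262.3), Well A→Well C = (119, 41, 138.4).
Normal n = (Well A→Well B) × (Well A→Well C) = (12496.9, 9069.7, -13432).
So ∂z/∂easting = −n_x/n_z = 0.93038 and ∂z/∂northing = −n_y/n_z = 0.67523.
Intercept c from Well A: 328.5 − 121.88 + 0.68 = 207.30.
At (121, 168): z_contact = 112.58 + 113.44 + 207.30 = 433.31 m.
Depth below ground = 545.7 − 433.31 = 112.4 m.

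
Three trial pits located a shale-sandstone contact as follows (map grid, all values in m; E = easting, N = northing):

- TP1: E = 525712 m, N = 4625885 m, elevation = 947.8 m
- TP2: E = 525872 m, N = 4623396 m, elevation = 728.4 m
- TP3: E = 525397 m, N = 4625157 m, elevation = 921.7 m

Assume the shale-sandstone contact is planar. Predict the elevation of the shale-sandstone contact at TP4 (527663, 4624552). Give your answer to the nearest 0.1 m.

634.0 m

Two edge vectors: TP1→TP2 = (160, -2489, -219.4), TP1→TP3 = (-315, -728, -26.1).
Normal n = (TP1→TP2) × (TP1→TP3) = (-94760.3, 73287, -900515).
So ∂z/∂E = −n_x/n_z = −0.105229008 and ∂z/∂N = −n_y/n_z = 0.081383431.
Intercept c from TP1: 947.8 + 55320.15 − 376470.39 = −320202.44.
At (527663, 4624552): z = −55525.5 + 376361.9 − 320202.44 = 634.0 m.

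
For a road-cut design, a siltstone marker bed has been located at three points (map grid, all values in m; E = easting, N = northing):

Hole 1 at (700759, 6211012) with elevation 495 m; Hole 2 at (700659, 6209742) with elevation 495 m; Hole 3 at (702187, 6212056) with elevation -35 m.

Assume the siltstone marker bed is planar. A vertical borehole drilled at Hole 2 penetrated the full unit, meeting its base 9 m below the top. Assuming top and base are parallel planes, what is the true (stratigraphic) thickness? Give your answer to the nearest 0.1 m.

Two edge vectors: Hole 1→Hole 2 = (-100, -1270, 0), Hole 1→Hole 3 = (1428, 1044, -530).
Normal n = (Hole 1→Hole 2) × (Hole 1→Hole 3) = (673100, -53000, 1709160).
So ∂z/∂E = −n_x/n_z = −0.39382 and ∂z/∂N = −n_y/n_z = 0.03101.
|∇z| = √(a²+b²) = 0.39504, so dip δ = arctan(0.39504) = 21.56°.
True thickness = vertical thickness × cos δ = 9 × cos 21.56° = 8.4 m.

8.4 m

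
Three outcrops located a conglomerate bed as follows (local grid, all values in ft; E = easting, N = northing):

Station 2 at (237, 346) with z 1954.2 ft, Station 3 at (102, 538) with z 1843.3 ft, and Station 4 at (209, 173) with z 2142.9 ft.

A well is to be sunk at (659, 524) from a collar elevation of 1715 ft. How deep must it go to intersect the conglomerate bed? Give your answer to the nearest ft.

188 ft

Two edge vectors: Station 2→Station 3 = (-135, 192, -110.9), Station 2→Station 4 = (-28, -173, 188.7).
Normal n = (Station 2→Station 3) × (Station 2→Station 4) = (17044.7, 28579.7, 28731).
So ∂z/∂E = −n_x/n_z = −0.59325 and ∂z/∂N = −n_y/n_z = −0.99473.
Intercept c from Station 2: 1954.2 + 140.60 + 344.18 = 2438.98.
At (659, 524): z_contact = −391.0 − 521.2 + 2438.98 = 1526.8 ft.
Depth below ground = 1715 − 1526.8 = 188 ft.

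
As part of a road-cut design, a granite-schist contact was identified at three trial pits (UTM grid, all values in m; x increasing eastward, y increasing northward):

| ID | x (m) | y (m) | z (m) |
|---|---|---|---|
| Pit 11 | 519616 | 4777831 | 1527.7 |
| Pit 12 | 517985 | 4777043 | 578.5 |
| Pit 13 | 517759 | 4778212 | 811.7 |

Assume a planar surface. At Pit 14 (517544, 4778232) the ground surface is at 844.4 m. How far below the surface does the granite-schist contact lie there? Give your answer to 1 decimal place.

122.5 m

Let the plane be z = a·x + b·y + c.
Pit 12−Pit 11: −1631a − 788b = −949.2;  Pit 13−Pit 11: −1857a + 381b = −716.
Solving gives a = 0.444112443, b = 0.285345947.
Then c = 1527.7 − a·519616 − b·4777831 = −1592574.94.
At (517544, 4778232): z_contact = 229847.73 + 1363449.13 − 1592574.94 = 721.92 m.
Depth below ground = 844.4 − 721.92 = 122.5 m.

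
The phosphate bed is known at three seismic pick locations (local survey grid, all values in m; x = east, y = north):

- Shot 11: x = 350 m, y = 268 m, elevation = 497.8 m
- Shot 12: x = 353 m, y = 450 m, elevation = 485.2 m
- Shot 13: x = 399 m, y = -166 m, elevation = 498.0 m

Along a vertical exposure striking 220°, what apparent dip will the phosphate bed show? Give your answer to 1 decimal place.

21.2°

Two edge vectors: Shot 11→Shot 12 = (3, 182, -12.6), Shot 11→Shot 13 = (49, -434, 0.2).
Normal n = (Shot 11→Shot 12) × (Shot 11→Shot 13) = (-5432, -618, -10220).
So ∂z/∂x = −n_x/n_z = −0.53151 and ∂z/∂y = −n_y/n_z = −0.06047.
Unit vector along 220° is (sin 220°, cos 220°) = (-0.6428, -0.7660).
Slope in that direction = a·(-0.6428) + b·(-0.7660) = 0.38797.
Apparent dip = arctan|0.38797| = 21.2° (true dip is 28.1°, so apparent ≤ true as expected).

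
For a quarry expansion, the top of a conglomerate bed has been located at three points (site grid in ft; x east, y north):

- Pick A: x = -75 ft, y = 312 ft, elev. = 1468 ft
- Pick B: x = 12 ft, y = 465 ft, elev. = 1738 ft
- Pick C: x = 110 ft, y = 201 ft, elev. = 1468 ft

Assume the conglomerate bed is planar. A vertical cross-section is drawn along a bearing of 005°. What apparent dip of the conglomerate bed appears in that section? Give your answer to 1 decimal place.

Let the plane be z = a·x + b·y + c.
Pick B−Pick A: 87a + 153b = 270;  Pick C−Pick A: 185a − 111b = 0.
Solving gives a = 0.78947, b = 1.31579.
Unit vector along 005° is (sin 5°, cos 5°) = (0.0872, 0.9962).
Slope in that direction = a·(0.0872) + b·(0.9962) = 1.37959.
Apparent dip = arctan|1.37959| = 54.1° (true dip is 56.9°, so apparent ≤ true as expected).

54.1°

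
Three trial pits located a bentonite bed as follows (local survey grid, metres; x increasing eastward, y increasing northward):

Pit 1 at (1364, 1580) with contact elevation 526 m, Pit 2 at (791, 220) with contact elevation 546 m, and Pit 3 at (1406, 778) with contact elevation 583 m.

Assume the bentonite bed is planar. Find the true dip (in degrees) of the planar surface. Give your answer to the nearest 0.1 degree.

7.7°

Two edge vectors: Pit 1→Pit 2 = (-573, -1360, 20), Pit 1→Pit 3 = (42, -802, 57).
Normal n = (Pit 1→Pit 2) × (Pit 1→Pit 3) = (-61480, 33501, 516666).
So ∂z/∂x = −n_x/n_z = 0.11899 and ∂z/∂y = −n_y/n_z = −0.06484.
Gradient magnitude |∇z| = √(a² + b²) = √(0.01416 + 0.00420) = 0.13551.
True dip = arctan(0.13551) = 7.7°, dipping toward WNW (azimuth ≈ 299°).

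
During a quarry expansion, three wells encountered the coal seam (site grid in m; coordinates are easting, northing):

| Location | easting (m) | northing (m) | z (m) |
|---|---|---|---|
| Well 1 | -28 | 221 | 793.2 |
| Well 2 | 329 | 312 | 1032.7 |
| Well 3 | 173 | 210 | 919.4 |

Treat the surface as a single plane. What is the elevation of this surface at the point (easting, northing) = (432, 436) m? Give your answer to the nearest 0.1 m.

1115.4 m

Two edge vectors: Well 1→Well 2 = (357, 91, 239.5), Well 1→Well 3 = (201, -11, 126.2).
Normal n = (Well 1→Well 2) × (Well 1→Well 3) = (14118.7, 3086.1, -22218).
So ∂z/∂easting = −n_x/n_z = 0.63546 and ∂z/∂northing = −n_y/n_z = 0.13890.
Intercept c from Well 1: 793.2 + 17.79 − 30.70 = 780.30.
At (432, 436): z = 274.5 + 60.6 + 780.30 = 1115.4 m.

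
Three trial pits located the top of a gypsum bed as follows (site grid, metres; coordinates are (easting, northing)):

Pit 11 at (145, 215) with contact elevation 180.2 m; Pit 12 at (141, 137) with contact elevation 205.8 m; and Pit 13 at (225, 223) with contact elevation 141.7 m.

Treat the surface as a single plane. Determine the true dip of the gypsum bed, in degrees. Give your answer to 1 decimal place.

Let the plane be z = a·E + b·N + c.
Pit 12−Pit 11: −4a − 78b = 25.6;  Pit 13−Pit 11: 80a + 8b = −38.5.
Solving gives a = −0.45074, b = −0.30509.
Gradient magnitude |∇z| = √(a² + b²) = √(0.20317 + 0.09308) = 0.54429.
True dip = arctan(0.54429) = 28.6°, dipping toward NE (azimuth ≈ 056°).

28.6°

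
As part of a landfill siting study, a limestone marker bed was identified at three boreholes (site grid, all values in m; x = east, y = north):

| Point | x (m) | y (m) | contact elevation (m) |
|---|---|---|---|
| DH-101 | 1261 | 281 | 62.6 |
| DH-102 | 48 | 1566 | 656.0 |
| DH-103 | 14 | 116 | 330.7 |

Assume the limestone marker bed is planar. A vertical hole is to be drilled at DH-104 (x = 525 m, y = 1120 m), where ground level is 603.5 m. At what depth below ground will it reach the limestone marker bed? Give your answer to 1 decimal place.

167.2 m

Let the plane be z = a·x + b·y + c.
DH-102−DH-101: −1213a + 1285b = 593.4;  DH-103−DH-101: −1247a − 165b = 268.1.
Solving gives a = −0.245442, b = 0.230100.
Then c = 62.6 − a·1261 − b·281 = 307.44.
At (525, 1120): z_contact = −128.86 + 257.71 + 307.44 = 436.30 m.
Depth below ground = 603.5 − 436.30 = 167.2 m.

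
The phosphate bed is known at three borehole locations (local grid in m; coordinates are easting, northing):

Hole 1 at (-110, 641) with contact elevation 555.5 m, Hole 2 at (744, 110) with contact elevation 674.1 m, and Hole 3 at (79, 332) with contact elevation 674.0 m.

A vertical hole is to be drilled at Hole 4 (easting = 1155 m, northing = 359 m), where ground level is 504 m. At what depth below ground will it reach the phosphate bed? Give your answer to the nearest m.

Two edge vectors: Hole 1→Hole 2 = (854, -531, 118.6), Hole 1→Hole 3 = (189, -309, 118.5).
Normal n = (Hole 1→Hole 2) × (Hole 1→Hole 3) = (-26276.1, -78783.6, -163527).
So ∂z/∂easting = −n_x/n_z = −0.16068 and ∂z/∂northing = −n_y/n_z = −0.48178.
Intercept c from Hole 1: 555.5 − 17.68 + 308.82 = 846.64.
At (1155, 359): z_contact = −185.6 − 173.0 + 846.64 = 488.1 m.
Depth below ground = 504 − 488.1 = 16 m.

16 m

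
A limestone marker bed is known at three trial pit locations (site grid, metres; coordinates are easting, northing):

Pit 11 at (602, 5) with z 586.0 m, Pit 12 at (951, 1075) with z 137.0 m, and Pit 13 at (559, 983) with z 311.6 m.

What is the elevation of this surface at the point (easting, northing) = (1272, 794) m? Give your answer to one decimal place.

Two edge vectors: Pit 11→Pit 12 = (349, 1070, -449), Pit 11→Pit 13 = (-43, 978, -274.4).
Normal n = (Pit 11→Pit 12) × (Pit 11→Pit 13) = (145514, 115072.6, 387332).
So ∂z/∂easting = −n_x/n_z = −0.375683 and ∂z/∂northing = −n_y/n_z = −0.297090.
Intercept c from Pit 11: 586 + 226.16 + 1.49 = 813.65.
At (1272, 794): z = −477.9 − 235.9 + 813.65 = 99.9 m.

99.9 m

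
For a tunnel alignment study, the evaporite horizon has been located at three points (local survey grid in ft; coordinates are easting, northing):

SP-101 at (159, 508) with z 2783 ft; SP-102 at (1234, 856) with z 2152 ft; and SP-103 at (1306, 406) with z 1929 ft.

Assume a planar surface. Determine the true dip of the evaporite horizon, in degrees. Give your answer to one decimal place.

Two edge vectors: SP-101→SP-102 = (1075, 348, -631), SP-101→SP-103 = (1147, -102, -854).
Normal n = (SP-101→SP-102) × (SP-101→SP-103) = (-361554, 194293, -508806).
So ∂z/∂easting = −n_x/n_z = −0.71059 and ∂z/∂northing = −n_y/n_z = 0.38186.
Gradient magnitude |∇z| = √(a² + b²) = √(0.50494 + 0.14582) = 0.80670.
True dip = arctan(0.80670) = 38.9°, dipping toward ESE (azimuth ≈ 118°).

38.9°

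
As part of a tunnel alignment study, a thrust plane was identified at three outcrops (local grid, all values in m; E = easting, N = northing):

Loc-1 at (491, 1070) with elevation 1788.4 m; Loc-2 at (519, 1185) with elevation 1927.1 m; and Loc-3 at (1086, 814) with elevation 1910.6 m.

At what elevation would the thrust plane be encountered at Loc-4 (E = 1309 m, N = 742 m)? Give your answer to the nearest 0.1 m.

1981.5 m

Let the plane be z = a·E + b·N + c.
Loc-2−Loc-1: 28a + 115b = 138.7;  Loc-3−Loc-1: 595a − 256b = 122.2.
Solving gives a = 0.655619, b = 1.046458.
Then c = 1788.4 − a·491 − b·1070 = 346.78.
At (1309, 742): z = 858.2 + 776.5 + 346.78 = 1981.5 m.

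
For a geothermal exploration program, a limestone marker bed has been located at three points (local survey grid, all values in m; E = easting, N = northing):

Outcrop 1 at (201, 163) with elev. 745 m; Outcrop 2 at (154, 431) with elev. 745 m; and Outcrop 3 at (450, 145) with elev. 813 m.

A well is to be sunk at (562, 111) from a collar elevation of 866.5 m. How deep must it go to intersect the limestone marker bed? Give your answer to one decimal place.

24.2 m

Let the plane be z = a·E + b·N + c.
Outcrop 2−Outcrop 1: −47a + 268b = 0;  Outcrop 3−Outcrop 1: 249a − 18b = 68.
Solving gives a = 0.27660, b = 0.04851.
Then c = 745 − a·201 − b·163 = 681.50.
At (562, 111): z_contact = 155.45 + 5.38 + 681.50 = 842.33 m.
Depth below ground = 866.5 − 842.33 = 24.2 m.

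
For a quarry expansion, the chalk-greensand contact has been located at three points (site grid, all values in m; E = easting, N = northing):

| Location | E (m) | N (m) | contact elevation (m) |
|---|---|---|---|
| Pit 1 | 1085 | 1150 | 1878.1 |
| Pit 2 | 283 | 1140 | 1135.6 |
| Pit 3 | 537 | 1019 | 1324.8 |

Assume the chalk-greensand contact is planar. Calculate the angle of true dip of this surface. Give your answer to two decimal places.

Let the plane be z = a·E + b·N + c.
Pit 2−Pit 1: −802a − 10b = −742.5;  Pit 3−Pit 1: −548a − 131b = −553.3.
Solving gives a = 0.92120, b = 0.37011.
Gradient magnitude |∇z| = √(a² + b²) = √(0.84860 + 0.13698) = 0.99277.
True dip = arctan(0.99277) = 44.79°, dipping toward WSW (azimuth ≈ 248°).

44.79°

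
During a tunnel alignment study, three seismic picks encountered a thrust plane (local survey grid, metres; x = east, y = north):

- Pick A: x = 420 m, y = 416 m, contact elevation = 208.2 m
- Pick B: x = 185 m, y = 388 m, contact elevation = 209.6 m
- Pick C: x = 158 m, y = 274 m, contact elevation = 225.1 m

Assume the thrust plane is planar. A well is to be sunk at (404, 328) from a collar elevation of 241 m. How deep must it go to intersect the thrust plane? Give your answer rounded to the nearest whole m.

21 m

Let the plane be z = a·x + b·y + c.
Pick B−Pick A: −235a − 28b = 1.4;  Pick C−Pick A: −262a − 142b = 16.9.
Solving gives a = 0.01054, b = −0.13846.
Then c = 208.2 − a·420 − b·416 = 261.37.
At (404, 328): z_contact = 4.3 − 45.4 + 261.37 = 220.2 m.
Depth below ground = 241 − 220.2 = 21 m.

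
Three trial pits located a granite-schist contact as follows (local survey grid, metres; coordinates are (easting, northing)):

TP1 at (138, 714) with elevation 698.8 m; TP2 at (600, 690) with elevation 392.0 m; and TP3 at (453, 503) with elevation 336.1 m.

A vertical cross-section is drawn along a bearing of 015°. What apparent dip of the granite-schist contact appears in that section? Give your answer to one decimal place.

31.0°

Two edge vectors: TP1→TP2 = (462, -24, -306.8), TP1→TP3 = (315, -211, -362.7).
Normal n = (TP1→TP2) × (TP1→TP3) = (-56030, 70925.4, -89922).
So ∂z/∂E = −n_x/n_z = −0.62310 and ∂z/∂N = −n_y/n_z = 0.78874.
Unit vector along 015° is (sin 15°, cos 15°) = (0.2588, 0.9659).
Slope in that direction = a·(0.2588) + b·(0.9659) = 0.60060.
Apparent dip = arctan|0.60060| = 31.0° (true dip is 45.1°, so apparent ≤ true as expected).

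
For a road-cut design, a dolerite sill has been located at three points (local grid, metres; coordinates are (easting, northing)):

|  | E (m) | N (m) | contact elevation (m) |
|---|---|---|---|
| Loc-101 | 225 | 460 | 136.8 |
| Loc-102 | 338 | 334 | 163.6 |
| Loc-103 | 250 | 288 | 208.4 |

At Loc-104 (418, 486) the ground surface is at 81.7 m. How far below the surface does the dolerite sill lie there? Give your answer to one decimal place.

9.0 m

Let the plane be z = a·E + b·N + c.
Loc-102−Loc-101: 113a − 126b = 26.8;  Loc-103−Loc-101: 25a − 172b = 71.6.
Solving gives a = −0.27091, b = −0.45566.
Then c = 136.8 − a·225 − b·460 = 407.36.
At (418, 486): z_contact = −113.24 − 221.45 + 407.36 = 72.67 m.
Depth below ground = 81.7 − 72.67 = 9.0 m.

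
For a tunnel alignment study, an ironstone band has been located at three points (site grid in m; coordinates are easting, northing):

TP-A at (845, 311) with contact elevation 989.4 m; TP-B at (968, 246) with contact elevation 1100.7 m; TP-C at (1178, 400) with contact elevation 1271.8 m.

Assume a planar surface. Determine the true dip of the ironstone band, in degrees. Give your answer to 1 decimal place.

41.0°

Two edge vectors: TP-A→TP-B = (123, -65, 111.3), TP-A→TP-C = (333, 89, 282.4).
Normal n = (TP-A→TP-B) × (TP-A→TP-C) = (-28261.7, 2327.7, 32592).
So ∂z/∂easting = −n_x/n_z = 0.86714 and ∂z/∂northing = −n_y/n_z = −0.07142.
Gradient magnitude |∇z| = √(a² + b²) = √(0.75193 + 0.00510) = 0.87007.
True dip = arctan(0.87007) = 41.0°, dipping toward W (azimuth ≈ 275°).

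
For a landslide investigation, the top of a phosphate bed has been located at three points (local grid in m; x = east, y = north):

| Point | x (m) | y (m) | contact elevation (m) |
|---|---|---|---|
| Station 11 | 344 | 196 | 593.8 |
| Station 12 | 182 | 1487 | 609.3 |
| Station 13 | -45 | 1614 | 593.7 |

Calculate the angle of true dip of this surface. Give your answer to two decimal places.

4.81°

Let the plane be z = a·x + b·y + c.
Station 12−Station 11: −162a + 1291b = 15.5;  Station 13−Station 11: −389a + 1418b = −0.1.
Solving gives a = 0.08114, b = 0.02219.
Gradient magnitude |∇z| = √(a² + b²) = √(0.00658 + 0.00049) = 0.08411.
True dip = arctan(0.08411) = 4.81°, dipping toward WSW (azimuth ≈ 255°).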